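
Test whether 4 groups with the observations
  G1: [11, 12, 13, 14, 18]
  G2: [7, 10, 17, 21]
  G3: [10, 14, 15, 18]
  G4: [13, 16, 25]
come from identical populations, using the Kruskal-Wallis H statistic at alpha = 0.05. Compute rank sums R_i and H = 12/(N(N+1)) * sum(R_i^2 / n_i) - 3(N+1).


Step 1: Combine all N = 16 observations and assign midranks.
sorted (value, group, rank): (7,G2,1), (10,G2,2.5), (10,G3,2.5), (11,G1,4), (12,G1,5), (13,G1,6.5), (13,G4,6.5), (14,G1,8.5), (14,G3,8.5), (15,G3,10), (16,G4,11), (17,G2,12), (18,G1,13.5), (18,G3,13.5), (21,G2,15), (25,G4,16)
Step 2: Sum ranks within each group.
R_1 = 37.5 (n_1 = 5)
R_2 = 30.5 (n_2 = 4)
R_3 = 34.5 (n_3 = 4)
R_4 = 33.5 (n_4 = 3)
Step 3: H = 12/(N(N+1)) * sum(R_i^2/n_i) - 3(N+1)
     = 12/(16*17) * (37.5^2/5 + 30.5^2/4 + 34.5^2/4 + 33.5^2/3) - 3*17
     = 0.044118 * 1185.46 - 51
     = 1.299632.
Step 4: Ties present; correction factor C = 1 - 24/(16^3 - 16) = 0.994118. Corrected H = 1.299632 / 0.994118 = 1.307322.
Step 5: Under H0, H ~ chi^2(3); p-value = 0.727395.
Step 6: alpha = 0.05. fail to reject H0.

H = 1.3073, df = 3, p = 0.727395, fail to reject H0.


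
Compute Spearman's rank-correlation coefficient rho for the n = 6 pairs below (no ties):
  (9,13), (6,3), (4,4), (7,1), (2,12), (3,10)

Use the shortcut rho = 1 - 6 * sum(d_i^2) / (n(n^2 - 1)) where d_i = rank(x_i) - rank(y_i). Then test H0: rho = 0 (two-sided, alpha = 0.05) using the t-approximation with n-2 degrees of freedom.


Step 1: Rank x and y separately (midranks; no ties here).
rank(x): 9->6, 6->4, 4->3, 7->5, 2->1, 3->2
rank(y): 13->6, 3->2, 4->3, 1->1, 12->5, 10->4
Step 2: d_i = R_x(i) - R_y(i); compute d_i^2.
  (6-6)^2=0, (4-2)^2=4, (3-3)^2=0, (5-1)^2=16, (1-5)^2=16, (2-4)^2=4
sum(d^2) = 40.
Step 3: rho = 1 - 6*40 / (6*(6^2 - 1)) = 1 - 240/210 = -0.142857.
Step 4: Under H0, t = rho * sqrt((n-2)/(1-rho^2)) = -0.2887 ~ t(4).
Step 5: Two-sided p-value from the t-distribution with 4 df = 0.787172.
Step 6: alpha = 0.05. fail to reject H0.

rho = -0.1429, p = 0.787172, fail to reject H0 at alpha = 0.05.


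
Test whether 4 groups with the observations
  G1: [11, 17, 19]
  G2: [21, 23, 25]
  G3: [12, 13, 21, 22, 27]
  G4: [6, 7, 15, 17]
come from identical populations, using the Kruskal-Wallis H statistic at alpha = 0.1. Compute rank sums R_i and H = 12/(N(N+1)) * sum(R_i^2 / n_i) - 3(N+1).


Step 1: Combine all N = 15 observations and assign midranks.
sorted (value, group, rank): (6,G4,1), (7,G4,2), (11,G1,3), (12,G3,4), (13,G3,5), (15,G4,6), (17,G1,7.5), (17,G4,7.5), (19,G1,9), (21,G2,10.5), (21,G3,10.5), (22,G3,12), (23,G2,13), (25,G2,14), (27,G3,15)
Step 2: Sum ranks within each group.
R_1 = 19.5 (n_1 = 3)
R_2 = 37.5 (n_2 = 3)
R_3 = 46.5 (n_3 = 5)
R_4 = 16.5 (n_4 = 4)
Step 3: H = 12/(N(N+1)) * sum(R_i^2/n_i) - 3(N+1)
     = 12/(15*16) * (19.5^2/3 + 37.5^2/3 + 46.5^2/5 + 16.5^2/4) - 3*16
     = 0.050000 * 1096.01 - 48
     = 6.800625.
Step 4: Ties present; correction factor C = 1 - 12/(15^3 - 15) = 0.996429. Corrected H = 6.800625 / 0.996429 = 6.825000.
Step 5: Under H0, H ~ chi^2(3); p-value = 0.077690.
Step 6: alpha = 0.1. reject H0.

H = 6.8250, df = 3, p = 0.077690, reject H0.


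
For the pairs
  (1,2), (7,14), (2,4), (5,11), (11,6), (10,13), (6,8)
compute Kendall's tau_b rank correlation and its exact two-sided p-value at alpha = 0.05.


Step 1: Enumerate the 21 unordered pairs (i,j) with i<j and classify each by sign(x_j-x_i) * sign(y_j-y_i).
  (1,2):dx=+6,dy=+12->C; (1,3):dx=+1,dy=+2->C; (1,4):dx=+4,dy=+9->C; (1,5):dx=+10,dy=+4->C
  (1,6):dx=+9,dy=+11->C; (1,7):dx=+5,dy=+6->C; (2,3):dx=-5,dy=-10->C; (2,4):dx=-2,dy=-3->C
  (2,5):dx=+4,dy=-8->D; (2,6):dx=+3,dy=-1->D; (2,7):dx=-1,dy=-6->C; (3,4):dx=+3,dy=+7->C
  (3,5):dx=+9,dy=+2->C; (3,6):dx=+8,dy=+9->C; (3,7):dx=+4,dy=+4->C; (4,5):dx=+6,dy=-5->D
  (4,6):dx=+5,dy=+2->C; (4,7):dx=+1,dy=-3->D; (5,6):dx=-1,dy=+7->D; (5,7):dx=-5,dy=+2->D
  (6,7):dx=-4,dy=-5->C
Step 2: C = 15, D = 6, total pairs = 21.
Step 3: tau = (C - D)/(n(n-1)/2) = (15 - 6)/21 = 0.428571.
Step 4: Exact two-sided p-value (enumerate n! = 5040 permutations of y under H0): p = 0.238889.
Step 5: alpha = 0.05. fail to reject H0.

tau_b = 0.4286 (C=15, D=6), p = 0.238889, fail to reject H0.


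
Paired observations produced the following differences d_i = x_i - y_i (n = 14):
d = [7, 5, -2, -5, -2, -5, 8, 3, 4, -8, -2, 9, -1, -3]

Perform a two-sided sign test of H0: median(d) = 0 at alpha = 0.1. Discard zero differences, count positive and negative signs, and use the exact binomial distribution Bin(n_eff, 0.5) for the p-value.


Step 1: Discard zero differences. Original n = 14; n_eff = number of nonzero differences = 14.
Nonzero differences (with sign): +7, +5, -2, -5, -2, -5, +8, +3, +4, -8, -2, +9, -1, -3
Step 2: Count signs: positive = 6, negative = 8.
Step 3: Under H0: P(positive) = 0.5, so the number of positives S ~ Bin(14, 0.5).
Step 4: Two-sided exact p-value = sum of Bin(14,0.5) probabilities at or below the observed probability = 0.790527.
Step 5: alpha = 0.1. fail to reject H0.

n_eff = 14, pos = 6, neg = 8, p = 0.790527, fail to reject H0.


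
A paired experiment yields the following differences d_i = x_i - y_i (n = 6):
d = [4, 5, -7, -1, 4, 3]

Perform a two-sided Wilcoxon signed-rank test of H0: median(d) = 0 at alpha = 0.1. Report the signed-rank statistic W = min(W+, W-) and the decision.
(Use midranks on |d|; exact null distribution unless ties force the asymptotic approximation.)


Step 1: Drop any zero differences (none here) and take |d_i|.
|d| = [4, 5, 7, 1, 4, 3]
Step 2: Midrank |d_i| (ties get averaged ranks).
ranks: |4|->3.5, |5|->5, |7|->6, |1|->1, |4|->3.5, |3|->2
Step 3: Attach original signs; sum ranks with positive sign and with negative sign.
W+ = 3.5 + 5 + 3.5 + 2 = 14
W- = 6 + 1 = 7
(Check: W+ + W- = 21 should equal n(n+1)/2 = 21.)
Step 4: Test statistic W = min(W+, W-) = 7.
Step 5: Ties in |d|, so use the tie-corrected normal approximation.
        E[W] = n(n+1)/4 = 6*7/4 = 10.5.
        Tie groups: |d|=4 (t=2); sum(t^3 - t) = 6.
        Var[W] = n(n+1)(2n+1)/24 - sum(t^3-t)/48 = 546/24 - 6/48 = 22.625.
        z = (W - E[W]) / sqrt(Var[W]) = (7 - 10.5) / 4.7566 = -0.7358.
        Two-sided p = 2*Phi(z) = 0.461838.
Step 6: alpha = 0.1. fail to reject H0.

W+ = 14, W- = 7, W = min = 7, p = 0.461838, fail to reject H0.


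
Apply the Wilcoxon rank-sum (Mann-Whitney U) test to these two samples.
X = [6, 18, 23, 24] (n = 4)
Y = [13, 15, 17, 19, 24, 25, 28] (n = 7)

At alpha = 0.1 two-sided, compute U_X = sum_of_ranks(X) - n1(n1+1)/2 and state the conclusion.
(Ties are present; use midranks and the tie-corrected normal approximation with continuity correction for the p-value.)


Step 1: Combine and sort all 11 observations; assign midranks.
sorted (value, group): (6,X), (13,Y), (15,Y), (17,Y), (18,X), (19,Y), (23,X), (24,X), (24,Y), (25,Y), (28,Y)
ranks: 6->1, 13->2, 15->3, 17->4, 18->5, 19->6, 23->7, 24->8.5, 24->8.5, 25->10, 28->11
Step 2: Rank sum for X: R1 = 1 + 5 + 7 + 8.5 = 21.5.
Step 3: U_X = R1 - n1(n1+1)/2 = 21.5 - 4*5/2 = 21.5 - 10 = 11.5.
       U_Y = n1*n2 - U_X = 28 - 11.5 = 16.5.
Step 4: Ties are present, so use the tie-corrected normal approximation (with continuity correction) for the p-value.
Step 5: p-value = 0.704817; compare to alpha = 0.1. fail to reject H0.

U_X = 11.5, p = 0.704817, fail to reject H0 at alpha = 0.1.


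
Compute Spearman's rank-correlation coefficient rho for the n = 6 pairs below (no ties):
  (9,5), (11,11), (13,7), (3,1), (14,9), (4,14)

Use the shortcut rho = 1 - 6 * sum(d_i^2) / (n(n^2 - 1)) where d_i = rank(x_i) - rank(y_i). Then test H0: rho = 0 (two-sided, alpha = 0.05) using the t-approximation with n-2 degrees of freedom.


Step 1: Rank x and y separately (midranks; no ties here).
rank(x): 9->3, 11->4, 13->5, 3->1, 14->6, 4->2
rank(y): 5->2, 11->5, 7->3, 1->1, 9->4, 14->6
Step 2: d_i = R_x(i) - R_y(i); compute d_i^2.
  (3-2)^2=1, (4-5)^2=1, (5-3)^2=4, (1-1)^2=0, (6-4)^2=4, (2-6)^2=16
sum(d^2) = 26.
Step 3: rho = 1 - 6*26 / (6*(6^2 - 1)) = 1 - 156/210 = 0.257143.
Step 4: Under H0, t = rho * sqrt((n-2)/(1-rho^2)) = 0.5322 ~ t(4).
Step 5: Two-sided p-value from the t-distribution with 4 df = 0.622787.
Step 6: alpha = 0.05. fail to reject H0.

rho = 0.2571, p = 0.622787, fail to reject H0 at alpha = 0.05.


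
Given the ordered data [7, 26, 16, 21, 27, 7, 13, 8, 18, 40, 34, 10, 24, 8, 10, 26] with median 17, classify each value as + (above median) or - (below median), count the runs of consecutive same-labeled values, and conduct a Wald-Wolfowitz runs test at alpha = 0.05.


Step 1: Compute median = 17; label A = above, B = below.
Labels in order: BABAABBBAAABABBA  (n_A = 8, n_B = 8)
Step 2: Count runs R = 10.
Step 3: Under H0 (random ordering), E[R] = 2*n_A*n_B/(n_A+n_B) + 1 = 2*8*8/16 + 1 = 9.0000.
        Var[R] = 2*n_A*n_B*(2*n_A*n_B - n_A - n_B) / ((n_A+n_B)^2 * (n_A+n_B-1)) = 14336/3840 = 3.7333.
        SD[R] = 1.9322.
Step 4: Continuity-corrected z = (R - 0.5 - E[R]) / SD[R] = (10 - 0.5 - 9.0000) / 1.9322 = 0.2588.
Step 5: Two-sided p-value via normal approximation = 2*(1 - Phi(|z|)) = 0.795809.
Step 6: alpha = 0.05. fail to reject H0.

R = 10, z = 0.2588, p = 0.795809, fail to reject H0.


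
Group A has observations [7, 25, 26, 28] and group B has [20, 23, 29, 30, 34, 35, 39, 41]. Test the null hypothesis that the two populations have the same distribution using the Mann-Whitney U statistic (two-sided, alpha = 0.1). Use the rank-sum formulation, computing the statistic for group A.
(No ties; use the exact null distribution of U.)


Step 1: Combine and sort all 12 observations; assign midranks.
sorted (value, group): (7,X), (20,Y), (23,Y), (25,X), (26,X), (28,X), (29,Y), (30,Y), (34,Y), (35,Y), (39,Y), (41,Y)
ranks: 7->1, 20->2, 23->3, 25->4, 26->5, 28->6, 29->7, 30->8, 34->9, 35->10, 39->11, 41->12
Step 2: Rank sum for X: R1 = 1 + 4 + 5 + 6 = 16.
Step 3: U_X = R1 - n1(n1+1)/2 = 16 - 4*5/2 = 16 - 10 = 6.
       U_Y = n1*n2 - U_X = 32 - 6 = 26.
Step 4: No ties, so the exact null distribution of U (based on enumerating the C(12,4) = 495 equally likely rank assignments) gives the two-sided p-value.
Step 5: p-value = 0.109091; compare to alpha = 0.1. fail to reject H0.

U_X = 6, p = 0.109091, fail to reject H0 at alpha = 0.1.


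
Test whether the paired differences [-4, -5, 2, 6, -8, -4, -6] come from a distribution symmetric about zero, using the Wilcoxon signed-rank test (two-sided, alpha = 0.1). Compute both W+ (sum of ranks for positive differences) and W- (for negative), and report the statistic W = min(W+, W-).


Step 1: Drop any zero differences (none here) and take |d_i|.
|d| = [4, 5, 2, 6, 8, 4, 6]
Step 2: Midrank |d_i| (ties get averaged ranks).
ranks: |4|->2.5, |5|->4, |2|->1, |6|->5.5, |8|->7, |4|->2.5, |6|->5.5
Step 3: Attach original signs; sum ranks with positive sign and with negative sign.
W+ = 1 + 5.5 = 6.5
W- = 2.5 + 4 + 7 + 2.5 + 5.5 = 21.5
(Check: W+ + W- = 28 should equal n(n+1)/2 = 28.)
Step 4: Test statistic W = min(W+, W-) = 6.5.
Step 5: Ties in |d|, so use the tie-corrected normal approximation.
        E[W] = n(n+1)/4 = 7*8/4 = 14.
        Tie groups: |d|=4 (t=2), |d|=6 (t=2); sum(t^3 - t) = 12.
        Var[W] = n(n+1)(2n+1)/24 - sum(t^3-t)/48 = 840/24 - 12/48 = 34.75.
        z = (W - E[W]) / sqrt(Var[W]) = (6.5 - 14) / 5.8949 = -1.2723.
        Two-sided p = 2*Phi(z) = 0.203272.
Step 6: alpha = 0.1. fail to reject H0.

W+ = 6.5, W- = 21.5, W = min = 6.5, p = 0.203272, fail to reject H0.


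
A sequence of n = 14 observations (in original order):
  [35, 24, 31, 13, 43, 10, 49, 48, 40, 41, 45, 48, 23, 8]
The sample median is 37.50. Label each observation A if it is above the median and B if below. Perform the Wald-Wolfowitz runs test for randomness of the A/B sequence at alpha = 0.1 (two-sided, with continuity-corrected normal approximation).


Step 1: Compute median = 37.50; label A = above, B = below.
Labels in order: BBBBABAAAAAABB  (n_A = 7, n_B = 7)
Step 2: Count runs R = 5.
Step 3: Under H0 (random ordering), E[R] = 2*n_A*n_B/(n_A+n_B) + 1 = 2*7*7/14 + 1 = 8.0000.
        Var[R] = 2*n_A*n_B*(2*n_A*n_B - n_A - n_B) / ((n_A+n_B)^2 * (n_A+n_B-1)) = 8232/2548 = 3.2308.
        SD[R] = 1.7974.
Step 4: Continuity-corrected z = (R + 0.5 - E[R]) / SD[R] = (5 + 0.5 - 8.0000) / 1.7974 = -1.3909.
Step 5: Two-sided p-value via normal approximation = 2*(1 - Phi(|z|)) = 0.164264.
Step 6: alpha = 0.1. fail to reject H0.

R = 5, z = -1.3909, p = 0.164264, fail to reject H0.


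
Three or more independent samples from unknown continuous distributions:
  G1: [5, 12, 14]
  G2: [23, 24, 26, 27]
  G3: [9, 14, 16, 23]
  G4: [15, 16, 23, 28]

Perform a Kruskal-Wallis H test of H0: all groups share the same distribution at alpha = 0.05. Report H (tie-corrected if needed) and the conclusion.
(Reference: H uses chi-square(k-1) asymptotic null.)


Step 1: Combine all N = 15 observations and assign midranks.
sorted (value, group, rank): (5,G1,1), (9,G3,2), (12,G1,3), (14,G1,4.5), (14,G3,4.5), (15,G4,6), (16,G3,7.5), (16,G4,7.5), (23,G2,10), (23,G3,10), (23,G4,10), (24,G2,12), (26,G2,13), (27,G2,14), (28,G4,15)
Step 2: Sum ranks within each group.
R_1 = 8.5 (n_1 = 3)
R_2 = 49 (n_2 = 4)
R_3 = 24 (n_3 = 4)
R_4 = 38.5 (n_4 = 4)
Step 3: H = 12/(N(N+1)) * sum(R_i^2/n_i) - 3(N+1)
     = 12/(15*16) * (8.5^2/3 + 49^2/4 + 24^2/4 + 38.5^2/4) - 3*16
     = 0.050000 * 1138.9 - 48
     = 8.944792.
Step 4: Ties present; correction factor C = 1 - 36/(15^3 - 15) = 0.989286. Corrected H = 8.944792 / 0.989286 = 9.041667.
Step 5: Under H0, H ~ chi^2(3); p-value = 0.028742.
Step 6: alpha = 0.05. reject H0.

H = 9.0417, df = 3, p = 0.028742, reject H0.


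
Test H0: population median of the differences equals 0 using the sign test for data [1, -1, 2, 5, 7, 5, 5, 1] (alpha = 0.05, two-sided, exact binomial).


Step 1: Discard zero differences. Original n = 8; n_eff = number of nonzero differences = 8.
Nonzero differences (with sign): +1, -1, +2, +5, +7, +5, +5, +1
Step 2: Count signs: positive = 7, negative = 1.
Step 3: Under H0: P(positive) = 0.5, so the number of positives S ~ Bin(8, 0.5).
Step 4: Two-sided exact p-value = sum of Bin(8,0.5) probabilities at or below the observed probability = 0.070312.
Step 5: alpha = 0.05. fail to reject H0.

n_eff = 8, pos = 7, neg = 1, p = 0.070312, fail to reject H0.


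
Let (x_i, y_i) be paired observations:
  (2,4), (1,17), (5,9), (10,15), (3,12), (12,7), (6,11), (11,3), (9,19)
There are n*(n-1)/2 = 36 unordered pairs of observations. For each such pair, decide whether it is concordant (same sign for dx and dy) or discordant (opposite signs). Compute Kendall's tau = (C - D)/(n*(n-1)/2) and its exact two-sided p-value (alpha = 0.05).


Step 1: Enumerate the 36 unordered pairs (i,j) with i<j and classify each by sign(x_j-x_i) * sign(y_j-y_i).
  (1,2):dx=-1,dy=+13->D; (1,3):dx=+3,dy=+5->C; (1,4):dx=+8,dy=+11->C; (1,5):dx=+1,dy=+8->C
  (1,6):dx=+10,dy=+3->C; (1,7):dx=+4,dy=+7->C; (1,8):dx=+9,dy=-1->D; (1,9):dx=+7,dy=+15->C
  (2,3):dx=+4,dy=-8->D; (2,4):dx=+9,dy=-2->D; (2,5):dx=+2,dy=-5->D; (2,6):dx=+11,dy=-10->D
  (2,7):dx=+5,dy=-6->D; (2,8):dx=+10,dy=-14->D; (2,9):dx=+8,dy=+2->C; (3,4):dx=+5,dy=+6->C
  (3,5):dx=-2,dy=+3->D; (3,6):dx=+7,dy=-2->D; (3,7):dx=+1,dy=+2->C; (3,8):dx=+6,dy=-6->D
  (3,9):dx=+4,dy=+10->C; (4,5):dx=-7,dy=-3->C; (4,6):dx=+2,dy=-8->D; (4,7):dx=-4,dy=-4->C
  (4,8):dx=+1,dy=-12->D; (4,9):dx=-1,dy=+4->D; (5,6):dx=+9,dy=-5->D; (5,7):dx=+3,dy=-1->D
  (5,8):dx=+8,dy=-9->D; (5,9):dx=+6,dy=+7->C; (6,7):dx=-6,dy=+4->D; (6,8):dx=-1,dy=-4->C
  (6,9):dx=-3,dy=+12->D; (7,8):dx=+5,dy=-8->D; (7,9):dx=+3,dy=+8->C; (8,9):dx=-2,dy=+16->D
Step 2: C = 15, D = 21, total pairs = 36.
Step 3: tau = (C - D)/(n(n-1)/2) = (15 - 21)/36 = -0.166667.
Step 4: Exact two-sided p-value (enumerate n! = 362880 permutations of y under H0): p = 0.612202.
Step 5: alpha = 0.05. fail to reject H0.

tau_b = -0.1667 (C=15, D=21), p = 0.612202, fail to reject H0.


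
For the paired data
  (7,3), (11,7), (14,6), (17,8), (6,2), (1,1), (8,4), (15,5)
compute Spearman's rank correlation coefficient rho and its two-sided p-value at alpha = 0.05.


Step 1: Rank x and y separately (midranks; no ties here).
rank(x): 7->3, 11->5, 14->6, 17->8, 6->2, 1->1, 8->4, 15->7
rank(y): 3->3, 7->7, 6->6, 8->8, 2->2, 1->1, 4->4, 5->5
Step 2: d_i = R_x(i) - R_y(i); compute d_i^2.
  (3-3)^2=0, (5-7)^2=4, (6-6)^2=0, (8-8)^2=0, (2-2)^2=0, (1-1)^2=0, (4-4)^2=0, (7-5)^2=4
sum(d^2) = 8.
Step 3: rho = 1 - 6*8 / (8*(8^2 - 1)) = 1 - 48/504 = 0.904762.
Step 4: Under H0, t = rho * sqrt((n-2)/(1-rho^2)) = 5.2034 ~ t(6).
Step 5: Two-sided p-value from the t-distribution with 6 df = 0.002008.
Step 6: alpha = 0.05. reject H0.

rho = 0.9048, p = 0.002008, reject H0 at alpha = 0.05.


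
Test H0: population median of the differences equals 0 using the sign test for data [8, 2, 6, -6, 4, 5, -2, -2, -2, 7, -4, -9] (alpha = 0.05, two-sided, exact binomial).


Step 1: Discard zero differences. Original n = 12; n_eff = number of nonzero differences = 12.
Nonzero differences (with sign): +8, +2, +6, -6, +4, +5, -2, -2, -2, +7, -4, -9
Step 2: Count signs: positive = 6, negative = 6.
Step 3: Under H0: P(positive) = 0.5, so the number of positives S ~ Bin(12, 0.5).
Step 4: Two-sided exact p-value = sum of Bin(12,0.5) probabilities at or below the observed probability = 1.000000.
Step 5: alpha = 0.05. fail to reject H0.

n_eff = 12, pos = 6, neg = 6, p = 1.000000, fail to reject H0.


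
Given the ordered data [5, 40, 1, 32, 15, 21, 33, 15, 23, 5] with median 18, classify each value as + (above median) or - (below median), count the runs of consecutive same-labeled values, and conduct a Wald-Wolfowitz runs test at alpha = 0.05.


Step 1: Compute median = 18; label A = above, B = below.
Labels in order: BABABAABAB  (n_A = 5, n_B = 5)
Step 2: Count runs R = 9.
Step 3: Under H0 (random ordering), E[R] = 2*n_A*n_B/(n_A+n_B) + 1 = 2*5*5/10 + 1 = 6.0000.
        Var[R] = 2*n_A*n_B*(2*n_A*n_B - n_A - n_B) / ((n_A+n_B)^2 * (n_A+n_B-1)) = 2000/900 = 2.2222.
        SD[R] = 1.4907.
Step 4: Continuity-corrected z = (R - 0.5 - E[R]) / SD[R] = (9 - 0.5 - 6.0000) / 1.4907 = 1.6771.
Step 5: Two-sided p-value via normal approximation = 2*(1 - Phi(|z|)) = 0.093533.
Step 6: alpha = 0.05. fail to reject H0.

R = 9, z = 1.6771, p = 0.093533, fail to reject H0.


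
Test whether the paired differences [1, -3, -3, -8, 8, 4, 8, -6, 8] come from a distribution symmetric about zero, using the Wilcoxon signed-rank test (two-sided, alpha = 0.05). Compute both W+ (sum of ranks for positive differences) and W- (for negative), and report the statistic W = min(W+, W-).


Step 1: Drop any zero differences (none here) and take |d_i|.
|d| = [1, 3, 3, 8, 8, 4, 8, 6, 8]
Step 2: Midrank |d_i| (ties get averaged ranks).
ranks: |1|->1, |3|->2.5, |3|->2.5, |8|->7.5, |8|->7.5, |4|->4, |8|->7.5, |6|->5, |8|->7.5
Step 3: Attach original signs; sum ranks with positive sign and with negative sign.
W+ = 1 + 7.5 + 4 + 7.5 + 7.5 = 27.5
W- = 2.5 + 2.5 + 7.5 + 5 = 17.5
(Check: W+ + W- = 45 should equal n(n+1)/2 = 45.)
Step 4: Test statistic W = min(W+, W-) = 17.5.
Step 5: Ties in |d|, so use the tie-corrected normal approximation.
        E[W] = n(n+1)/4 = 9*10/4 = 22.5.
        Tie groups: |d|=3 (t=2), |d|=8 (t=4); sum(t^3 - t) = 66.
        Var[W] = n(n+1)(2n+1)/24 - sum(t^3-t)/48 = 1710/24 - 66/48 = 69.875.
        z = (W - E[W]) / sqrt(Var[W]) = (17.5 - 22.5) / 8.3591 = -0.5981.
        Two-sided p = 2*Phi(z) = 0.549741.
Step 6: alpha = 0.05. fail to reject H0.

W+ = 27.5, W- = 17.5, W = min = 17.5, p = 0.549741, fail to reject H0.


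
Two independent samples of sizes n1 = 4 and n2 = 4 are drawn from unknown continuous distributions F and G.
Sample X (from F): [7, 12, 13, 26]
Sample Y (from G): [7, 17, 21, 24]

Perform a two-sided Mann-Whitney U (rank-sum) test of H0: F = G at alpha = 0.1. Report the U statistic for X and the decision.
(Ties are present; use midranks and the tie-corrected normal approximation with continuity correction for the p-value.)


Step 1: Combine and sort all 8 observations; assign midranks.
sorted (value, group): (7,X), (7,Y), (12,X), (13,X), (17,Y), (21,Y), (24,Y), (26,X)
ranks: 7->1.5, 7->1.5, 12->3, 13->4, 17->5, 21->6, 24->7, 26->8
Step 2: Rank sum for X: R1 = 1.5 + 3 + 4 + 8 = 16.5.
Step 3: U_X = R1 - n1(n1+1)/2 = 16.5 - 4*5/2 = 16.5 - 10 = 6.5.
       U_Y = n1*n2 - U_X = 16 - 6.5 = 9.5.
Step 4: Ties are present, so use the tie-corrected normal approximation (with continuity correction) for the p-value.
Step 5: p-value = 0.771503; compare to alpha = 0.1. fail to reject H0.

U_X = 6.5, p = 0.771503, fail to reject H0 at alpha = 0.1.


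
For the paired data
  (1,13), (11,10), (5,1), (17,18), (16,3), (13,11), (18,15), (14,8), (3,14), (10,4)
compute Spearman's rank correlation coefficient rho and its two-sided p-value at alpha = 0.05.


Step 1: Rank x and y separately (midranks; no ties here).
rank(x): 1->1, 11->5, 5->3, 17->9, 16->8, 13->6, 18->10, 14->7, 3->2, 10->4
rank(y): 13->7, 10->5, 1->1, 18->10, 3->2, 11->6, 15->9, 8->4, 14->8, 4->3
Step 2: d_i = R_x(i) - R_y(i); compute d_i^2.
  (1-7)^2=36, (5-5)^2=0, (3-1)^2=4, (9-10)^2=1, (8-2)^2=36, (6-6)^2=0, (10-9)^2=1, (7-4)^2=9, (2-8)^2=36, (4-3)^2=1
sum(d^2) = 124.
Step 3: rho = 1 - 6*124 / (10*(10^2 - 1)) = 1 - 744/990 = 0.248485.
Step 4: Under H0, t = rho * sqrt((n-2)/(1-rho^2)) = 0.7256 ~ t(8).
Step 5: Two-sided p-value from the t-distribution with 8 df = 0.488776.
Step 6: alpha = 0.05. fail to reject H0.

rho = 0.2485, p = 0.488776, fail to reject H0 at alpha = 0.05.


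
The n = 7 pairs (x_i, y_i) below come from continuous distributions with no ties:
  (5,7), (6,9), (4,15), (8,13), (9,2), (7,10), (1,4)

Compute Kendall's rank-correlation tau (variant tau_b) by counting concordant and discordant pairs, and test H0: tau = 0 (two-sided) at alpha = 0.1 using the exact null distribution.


Step 1: Enumerate the 21 unordered pairs (i,j) with i<j and classify each by sign(x_j-x_i) * sign(y_j-y_i).
  (1,2):dx=+1,dy=+2->C; (1,3):dx=-1,dy=+8->D; (1,4):dx=+3,dy=+6->C; (1,5):dx=+4,dy=-5->D
  (1,6):dx=+2,dy=+3->C; (1,7):dx=-4,dy=-3->C; (2,3):dx=-2,dy=+6->D; (2,4):dx=+2,dy=+4->C
  (2,5):dx=+3,dy=-7->D; (2,6):dx=+1,dy=+1->C; (2,7):dx=-5,dy=-5->C; (3,4):dx=+4,dy=-2->D
  (3,5):dx=+5,dy=-13->D; (3,6):dx=+3,dy=-5->D; (3,7):dx=-3,dy=-11->C; (4,5):dx=+1,dy=-11->D
  (4,6):dx=-1,dy=-3->C; (4,7):dx=-7,dy=-9->C; (5,6):dx=-2,dy=+8->D; (5,7):dx=-8,dy=+2->D
  (6,7):dx=-6,dy=-6->C
Step 2: C = 11, D = 10, total pairs = 21.
Step 3: tau = (C - D)/(n(n-1)/2) = (11 - 10)/21 = 0.047619.
Step 4: Exact two-sided p-value (enumerate n! = 5040 permutations of y under H0): p = 1.000000.
Step 5: alpha = 0.1. fail to reject H0.

tau_b = 0.0476 (C=11, D=10), p = 1.000000, fail to reject H0.


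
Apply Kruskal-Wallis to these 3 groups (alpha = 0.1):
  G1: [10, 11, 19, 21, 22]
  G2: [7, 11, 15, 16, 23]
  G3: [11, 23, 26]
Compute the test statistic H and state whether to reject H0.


Step 1: Combine all N = 13 observations and assign midranks.
sorted (value, group, rank): (7,G2,1), (10,G1,2), (11,G1,4), (11,G2,4), (11,G3,4), (15,G2,6), (16,G2,7), (19,G1,8), (21,G1,9), (22,G1,10), (23,G2,11.5), (23,G3,11.5), (26,G3,13)
Step 2: Sum ranks within each group.
R_1 = 33 (n_1 = 5)
R_2 = 29.5 (n_2 = 5)
R_3 = 28.5 (n_3 = 3)
Step 3: H = 12/(N(N+1)) * sum(R_i^2/n_i) - 3(N+1)
     = 12/(13*14) * (33^2/5 + 29.5^2/5 + 28.5^2/3) - 3*14
     = 0.065934 * 662.6 - 42
     = 1.687912.
Step 4: Ties present; correction factor C = 1 - 30/(13^3 - 13) = 0.986264. Corrected H = 1.687912 / 0.986264 = 1.711421.
Step 5: Under H0, H ~ chi^2(2); p-value = 0.424981.
Step 6: alpha = 0.1. fail to reject H0.

H = 1.7114, df = 2, p = 0.424981, fail to reject H0.


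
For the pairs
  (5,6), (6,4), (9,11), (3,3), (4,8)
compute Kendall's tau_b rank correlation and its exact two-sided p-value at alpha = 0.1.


Step 1: Enumerate the 10 unordered pairs (i,j) with i<j and classify each by sign(x_j-x_i) * sign(y_j-y_i).
  (1,2):dx=+1,dy=-2->D; (1,3):dx=+4,dy=+5->C; (1,4):dx=-2,dy=-3->C; (1,5):dx=-1,dy=+2->D
  (2,3):dx=+3,dy=+7->C; (2,4):dx=-3,dy=-1->C; (2,5):dx=-2,dy=+4->D; (3,4):dx=-6,dy=-8->C
  (3,5):dx=-5,dy=-3->C; (4,5):dx=+1,dy=+5->C
Step 2: C = 7, D = 3, total pairs = 10.
Step 3: tau = (C - D)/(n(n-1)/2) = (7 - 3)/10 = 0.400000.
Step 4: Exact two-sided p-value (enumerate n! = 120 permutations of y under H0): p = 0.483333.
Step 5: alpha = 0.1. fail to reject H0.

tau_b = 0.4000 (C=7, D=3), p = 0.483333, fail to reject H0.


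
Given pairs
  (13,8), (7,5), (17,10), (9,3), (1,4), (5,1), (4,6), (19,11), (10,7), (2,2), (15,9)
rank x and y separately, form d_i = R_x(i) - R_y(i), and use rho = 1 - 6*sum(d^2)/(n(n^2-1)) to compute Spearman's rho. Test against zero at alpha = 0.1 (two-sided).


Step 1: Rank x and y separately (midranks; no ties here).
rank(x): 13->8, 7->5, 17->10, 9->6, 1->1, 5->4, 4->3, 19->11, 10->7, 2->2, 15->9
rank(y): 8->8, 5->5, 10->10, 3->3, 4->4, 1->1, 6->6, 11->11, 7->7, 2->2, 9->9
Step 2: d_i = R_x(i) - R_y(i); compute d_i^2.
  (8-8)^2=0, (5-5)^2=0, (10-10)^2=0, (6-3)^2=9, (1-4)^2=9, (4-1)^2=9, (3-6)^2=9, (11-11)^2=0, (7-7)^2=0, (2-2)^2=0, (9-9)^2=0
sum(d^2) = 36.
Step 3: rho = 1 - 6*36 / (11*(11^2 - 1)) = 1 - 216/1320 = 0.836364.
Step 4: Under H0, t = rho * sqrt((n-2)/(1-rho^2)) = 4.5772 ~ t(9).
Step 5: Two-sided p-value from the t-distribution with 9 df = 0.001333.
Step 6: alpha = 0.1. reject H0.

rho = 0.8364, p = 0.001333, reject H0 at alpha = 0.1.


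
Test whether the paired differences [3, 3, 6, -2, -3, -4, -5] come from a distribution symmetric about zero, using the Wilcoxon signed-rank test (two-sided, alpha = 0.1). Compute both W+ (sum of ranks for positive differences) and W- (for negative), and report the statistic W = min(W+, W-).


Step 1: Drop any zero differences (none here) and take |d_i|.
|d| = [3, 3, 6, 2, 3, 4, 5]
Step 2: Midrank |d_i| (ties get averaged ranks).
ranks: |3|->3, |3|->3, |6|->7, |2|->1, |3|->3, |4|->5, |5|->6
Step 3: Attach original signs; sum ranks with positive sign and with negative sign.
W+ = 3 + 3 + 7 = 13
W- = 1 + 3 + 5 + 6 = 15
(Check: W+ + W- = 28 should equal n(n+1)/2 = 28.)
Step 4: Test statistic W = min(W+, W-) = 13.
Step 5: Ties in |d|, so use the tie-corrected normal approximation.
        E[W] = n(n+1)/4 = 7*8/4 = 14.
        Tie groups: |d|=3 (t=3); sum(t^3 - t) = 24.
        Var[W] = n(n+1)(2n+1)/24 - sum(t^3-t)/48 = 840/24 - 24/48 = 34.5.
        z = (W - E[W]) / sqrt(Var[W]) = (13 - 14) / 5.8737 = -0.1703.
        Two-sided p = 2*Phi(z) = 0.864813.
Step 6: alpha = 0.1. fail to reject H0.

W+ = 13, W- = 15, W = min = 13, p = 0.864813, fail to reject H0.


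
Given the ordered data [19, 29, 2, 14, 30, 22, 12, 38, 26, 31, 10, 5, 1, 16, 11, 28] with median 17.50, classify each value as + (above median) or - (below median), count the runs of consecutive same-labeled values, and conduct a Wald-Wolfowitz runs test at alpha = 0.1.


Step 1: Compute median = 17.50; label A = above, B = below.
Labels in order: AABBAABAAABBBBBA  (n_A = 8, n_B = 8)
Step 2: Count runs R = 7.
Step 3: Under H0 (random ordering), E[R] = 2*n_A*n_B/(n_A+n_B) + 1 = 2*8*8/16 + 1 = 9.0000.
        Var[R] = 2*n_A*n_B*(2*n_A*n_B - n_A - n_B) / ((n_A+n_B)^2 * (n_A+n_B-1)) = 14336/3840 = 3.7333.
        SD[R] = 1.9322.
Step 4: Continuity-corrected z = (R + 0.5 - E[R]) / SD[R] = (7 + 0.5 - 9.0000) / 1.9322 = -0.7763.
Step 5: Two-sided p-value via normal approximation = 2*(1 - Phi(|z|)) = 0.437558.
Step 6: alpha = 0.1. fail to reject H0.

R = 7, z = -0.7763, p = 0.437558, fail to reject H0.


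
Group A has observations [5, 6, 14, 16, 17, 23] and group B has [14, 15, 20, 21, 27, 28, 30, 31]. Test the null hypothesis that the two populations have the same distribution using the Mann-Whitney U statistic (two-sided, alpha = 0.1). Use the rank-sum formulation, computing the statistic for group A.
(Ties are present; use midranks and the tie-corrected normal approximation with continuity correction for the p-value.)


Step 1: Combine and sort all 14 observations; assign midranks.
sorted (value, group): (5,X), (6,X), (14,X), (14,Y), (15,Y), (16,X), (17,X), (20,Y), (21,Y), (23,X), (27,Y), (28,Y), (30,Y), (31,Y)
ranks: 5->1, 6->2, 14->3.5, 14->3.5, 15->5, 16->6, 17->7, 20->8, 21->9, 23->10, 27->11, 28->12, 30->13, 31->14
Step 2: Rank sum for X: R1 = 1 + 2 + 3.5 + 6 + 7 + 10 = 29.5.
Step 3: U_X = R1 - n1(n1+1)/2 = 29.5 - 6*7/2 = 29.5 - 21 = 8.5.
       U_Y = n1*n2 - U_X = 48 - 8.5 = 39.5.
Step 4: Ties are present, so use the tie-corrected normal approximation (with continuity correction) for the p-value.
Step 5: p-value = 0.052547; compare to alpha = 0.1. reject H0.

U_X = 8.5, p = 0.052547, reject H0 at alpha = 0.1.


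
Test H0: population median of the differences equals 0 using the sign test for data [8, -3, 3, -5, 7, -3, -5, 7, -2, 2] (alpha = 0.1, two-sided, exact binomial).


Step 1: Discard zero differences. Original n = 10; n_eff = number of nonzero differences = 10.
Nonzero differences (with sign): +8, -3, +3, -5, +7, -3, -5, +7, -2, +2
Step 2: Count signs: positive = 5, negative = 5.
Step 3: Under H0: P(positive) = 0.5, so the number of positives S ~ Bin(10, 0.5).
Step 4: Two-sided exact p-value = sum of Bin(10,0.5) probabilities at or below the observed probability = 1.000000.
Step 5: alpha = 0.1. fail to reject H0.

n_eff = 10, pos = 5, neg = 5, p = 1.000000, fail to reject H0.


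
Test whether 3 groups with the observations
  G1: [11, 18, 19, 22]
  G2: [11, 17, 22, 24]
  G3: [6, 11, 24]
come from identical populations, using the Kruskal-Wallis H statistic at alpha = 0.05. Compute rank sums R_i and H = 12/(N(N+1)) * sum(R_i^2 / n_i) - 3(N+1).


Step 1: Combine all N = 11 observations and assign midranks.
sorted (value, group, rank): (6,G3,1), (11,G1,3), (11,G2,3), (11,G3,3), (17,G2,5), (18,G1,6), (19,G1,7), (22,G1,8.5), (22,G2,8.5), (24,G2,10.5), (24,G3,10.5)
Step 2: Sum ranks within each group.
R_1 = 24.5 (n_1 = 4)
R_2 = 27 (n_2 = 4)
R_3 = 14.5 (n_3 = 3)
Step 3: H = 12/(N(N+1)) * sum(R_i^2/n_i) - 3(N+1)
     = 12/(11*12) * (24.5^2/4 + 27^2/4 + 14.5^2/3) - 3*12
     = 0.090909 * 402.396 - 36
     = 0.581439.
Step 4: Ties present; correction factor C = 1 - 36/(11^3 - 11) = 0.972727. Corrected H = 0.581439 / 0.972727 = 0.597741.
Step 5: Under H0, H ~ chi^2(2); p-value = 0.741655.
Step 6: alpha = 0.05. fail to reject H0.

H = 0.5977, df = 2, p = 0.741655, fail to reject H0.


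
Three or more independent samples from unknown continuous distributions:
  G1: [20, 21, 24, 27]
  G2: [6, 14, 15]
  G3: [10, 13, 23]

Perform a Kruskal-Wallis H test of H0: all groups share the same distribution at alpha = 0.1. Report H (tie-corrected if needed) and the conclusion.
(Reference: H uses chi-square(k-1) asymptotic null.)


Step 1: Combine all N = 10 observations and assign midranks.
sorted (value, group, rank): (6,G2,1), (10,G3,2), (13,G3,3), (14,G2,4), (15,G2,5), (20,G1,6), (21,G1,7), (23,G3,8), (24,G1,9), (27,G1,10)
Step 2: Sum ranks within each group.
R_1 = 32 (n_1 = 4)
R_2 = 10 (n_2 = 3)
R_3 = 13 (n_3 = 3)
Step 3: H = 12/(N(N+1)) * sum(R_i^2/n_i) - 3(N+1)
     = 12/(10*11) * (32^2/4 + 10^2/3 + 13^2/3) - 3*11
     = 0.109091 * 345.667 - 33
     = 4.709091.
Step 4: No ties, so H is used without correction.
Step 5: Under H0, H ~ chi^2(2); p-value = 0.094937.
Step 6: alpha = 0.1. reject H0.

H = 4.7091, df = 2, p = 0.094937, reject H0.


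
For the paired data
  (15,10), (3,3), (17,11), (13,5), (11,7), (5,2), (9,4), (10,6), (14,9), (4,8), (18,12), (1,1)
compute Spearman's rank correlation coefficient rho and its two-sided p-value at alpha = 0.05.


Step 1: Rank x and y separately (midranks; no ties here).
rank(x): 15->10, 3->2, 17->11, 13->8, 11->7, 5->4, 9->5, 10->6, 14->9, 4->3, 18->12, 1->1
rank(y): 10->10, 3->3, 11->11, 5->5, 7->7, 2->2, 4->4, 6->6, 9->9, 8->8, 12->12, 1->1
Step 2: d_i = R_x(i) - R_y(i); compute d_i^2.
  (10-10)^2=0, (2-3)^2=1, (11-11)^2=0, (8-5)^2=9, (7-7)^2=0, (4-2)^2=4, (5-4)^2=1, (6-6)^2=0, (9-9)^2=0, (3-8)^2=25, (12-12)^2=0, (1-1)^2=0
sum(d^2) = 40.
Step 3: rho = 1 - 6*40 / (12*(12^2 - 1)) = 1 - 240/1716 = 0.860140.
Step 4: Under H0, t = rho * sqrt((n-2)/(1-rho^2)) = 5.3327 ~ t(10).
Step 5: Two-sided p-value from the t-distribution with 10 df = 0.000332.
Step 6: alpha = 0.05. reject H0.

rho = 0.8601, p = 0.000332, reject H0 at alpha = 0.05.


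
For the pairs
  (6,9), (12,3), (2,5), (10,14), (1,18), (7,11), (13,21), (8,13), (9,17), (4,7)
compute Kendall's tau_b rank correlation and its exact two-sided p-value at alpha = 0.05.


Step 1: Enumerate the 45 unordered pairs (i,j) with i<j and classify each by sign(x_j-x_i) * sign(y_j-y_i).
  (1,2):dx=+6,dy=-6->D; (1,3):dx=-4,dy=-4->C; (1,4):dx=+4,dy=+5->C; (1,5):dx=-5,dy=+9->D
  (1,6):dx=+1,dy=+2->C; (1,7):dx=+7,dy=+12->C; (1,8):dx=+2,dy=+4->C; (1,9):dx=+3,dy=+8->C
  (1,10):dx=-2,dy=-2->C; (2,3):dx=-10,dy=+2->D; (2,4):dx=-2,dy=+11->D; (2,5):dx=-11,dy=+15->D
  (2,6):dx=-5,dy=+8->D; (2,7):dx=+1,dy=+18->C; (2,8):dx=-4,dy=+10->D; (2,9):dx=-3,dy=+14->D
  (2,10):dx=-8,dy=+4->D; (3,4):dx=+8,dy=+9->C; (3,5):dx=-1,dy=+13->D; (3,6):dx=+5,dy=+6->C
  (3,7):dx=+11,dy=+16->C; (3,8):dx=+6,dy=+8->C; (3,9):dx=+7,dy=+12->C; (3,10):dx=+2,dy=+2->C
  (4,5):dx=-9,dy=+4->D; (4,6):dx=-3,dy=-3->C; (4,7):dx=+3,dy=+7->C; (4,8):dx=-2,dy=-1->C
  (4,9):dx=-1,dy=+3->D; (4,10):dx=-6,dy=-7->C; (5,6):dx=+6,dy=-7->D; (5,7):dx=+12,dy=+3->C
  (5,8):dx=+7,dy=-5->D; (5,9):dx=+8,dy=-1->D; (5,10):dx=+3,dy=-11->D; (6,7):dx=+6,dy=+10->C
  (6,8):dx=+1,dy=+2->C; (6,9):dx=+2,dy=+6->C; (6,10):dx=-3,dy=-4->C; (7,8):dx=-5,dy=-8->C
  (7,9):dx=-4,dy=-4->C; (7,10):dx=-9,dy=-14->C; (8,9):dx=+1,dy=+4->C; (8,10):dx=-4,dy=-6->C
  (9,10):dx=-5,dy=-10->C
Step 2: C = 29, D = 16, total pairs = 45.
Step 3: tau = (C - D)/(n(n-1)/2) = (29 - 16)/45 = 0.288889.
Step 4: Exact two-sided p-value (enumerate n! = 3628800 permutations of y under H0): p = 0.291248.
Step 5: alpha = 0.05. fail to reject H0.

tau_b = 0.2889 (C=29, D=16), p = 0.291248, fail to reject H0.


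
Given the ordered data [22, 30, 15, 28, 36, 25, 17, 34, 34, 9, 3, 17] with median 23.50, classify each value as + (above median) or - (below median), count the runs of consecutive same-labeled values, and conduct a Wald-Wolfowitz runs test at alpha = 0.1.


Step 1: Compute median = 23.50; label A = above, B = below.
Labels in order: BABAAABAABBB  (n_A = 6, n_B = 6)
Step 2: Count runs R = 7.
Step 3: Under H0 (random ordering), E[R] = 2*n_A*n_B/(n_A+n_B) + 1 = 2*6*6/12 + 1 = 7.0000.
        Var[R] = 2*n_A*n_B*(2*n_A*n_B - n_A - n_B) / ((n_A+n_B)^2 * (n_A+n_B-1)) = 4320/1584 = 2.7273.
        SD[R] = 1.6514.
Step 4: R = E[R], so z = 0 with no continuity correction.
Step 5: Two-sided p-value via normal approximation = 2*(1 - Phi(|z|)) = 1.000000.
Step 6: alpha = 0.1. fail to reject H0.

R = 7, z = 0.0000, p = 1.000000, fail to reject H0.


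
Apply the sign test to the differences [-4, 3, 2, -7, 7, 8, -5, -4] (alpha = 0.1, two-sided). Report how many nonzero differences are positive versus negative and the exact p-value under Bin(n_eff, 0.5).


Step 1: Discard zero differences. Original n = 8; n_eff = number of nonzero differences = 8.
Nonzero differences (with sign): -4, +3, +2, -7, +7, +8, -5, -4
Step 2: Count signs: positive = 4, negative = 4.
Step 3: Under H0: P(positive) = 0.5, so the number of positives S ~ Bin(8, 0.5).
Step 4: Two-sided exact p-value = sum of Bin(8,0.5) probabilities at or below the observed probability = 1.000000.
Step 5: alpha = 0.1. fail to reject H0.

n_eff = 8, pos = 4, neg = 4, p = 1.000000, fail to reject H0.


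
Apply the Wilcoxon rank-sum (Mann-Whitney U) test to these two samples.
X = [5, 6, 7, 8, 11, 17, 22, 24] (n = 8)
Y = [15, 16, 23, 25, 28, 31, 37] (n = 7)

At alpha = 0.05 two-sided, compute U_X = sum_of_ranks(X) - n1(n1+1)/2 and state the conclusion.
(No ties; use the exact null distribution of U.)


Step 1: Combine and sort all 15 observations; assign midranks.
sorted (value, group): (5,X), (6,X), (7,X), (8,X), (11,X), (15,Y), (16,Y), (17,X), (22,X), (23,Y), (24,X), (25,Y), (28,Y), (31,Y), (37,Y)
ranks: 5->1, 6->2, 7->3, 8->4, 11->5, 15->6, 16->7, 17->8, 22->9, 23->10, 24->11, 25->12, 28->13, 31->14, 37->15
Step 2: Rank sum for X: R1 = 1 + 2 + 3 + 4 + 5 + 8 + 9 + 11 = 43.
Step 3: U_X = R1 - n1(n1+1)/2 = 43 - 8*9/2 = 43 - 36 = 7.
       U_Y = n1*n2 - U_X = 56 - 7 = 49.
Step 4: No ties, so the exact null distribution of U (based on enumerating the C(15,8) = 6435 equally likely rank assignments) gives the two-sided p-value.
Step 5: p-value = 0.013986; compare to alpha = 0.05. reject H0.

U_X = 7, p = 0.013986, reject H0 at alpha = 0.05.


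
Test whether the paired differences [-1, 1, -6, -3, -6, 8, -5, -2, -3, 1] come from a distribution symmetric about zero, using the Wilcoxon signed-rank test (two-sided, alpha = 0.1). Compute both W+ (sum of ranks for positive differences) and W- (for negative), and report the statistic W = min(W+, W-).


Step 1: Drop any zero differences (none here) and take |d_i|.
|d| = [1, 1, 6, 3, 6, 8, 5, 2, 3, 1]
Step 2: Midrank |d_i| (ties get averaged ranks).
ranks: |1|->2, |1|->2, |6|->8.5, |3|->5.5, |6|->8.5, |8|->10, |5|->7, |2|->4, |3|->5.5, |1|->2
Step 3: Attach original signs; sum ranks with positive sign and with negative sign.
W+ = 2 + 10 + 2 = 14
W- = 2 + 8.5 + 5.5 + 8.5 + 7 + 4 + 5.5 = 41
(Check: W+ + W- = 55 should equal n(n+1)/2 = 55.)
Step 4: Test statistic W = min(W+, W-) = 14.
Step 5: Ties in |d|, so use the tie-corrected normal approximation.
        E[W] = n(n+1)/4 = 10*11/4 = 27.5.
        Tie groups: |d|=1 (t=3), |d|=3 (t=2), |d|=6 (t=2); sum(t^3 - t) = 36.
        Var[W] = n(n+1)(2n+1)/24 - sum(t^3-t)/48 = 2310/24 - 36/48 = 95.5.
        z = (W - E[W]) / sqrt(Var[W]) = (14 - 27.5) / 9.7724 = -1.3814.
        Two-sided p = 2*Phi(z) = 0.167144.
Step 6: alpha = 0.1. fail to reject H0.

W+ = 14, W- = 41, W = min = 14, p = 0.167144, fail to reject H0.


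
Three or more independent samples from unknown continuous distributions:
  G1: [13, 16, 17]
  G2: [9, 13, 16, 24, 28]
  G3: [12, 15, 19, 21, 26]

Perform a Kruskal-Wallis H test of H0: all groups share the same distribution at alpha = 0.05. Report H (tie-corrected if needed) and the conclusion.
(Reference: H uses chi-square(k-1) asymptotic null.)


Step 1: Combine all N = 13 observations and assign midranks.
sorted (value, group, rank): (9,G2,1), (12,G3,2), (13,G1,3.5), (13,G2,3.5), (15,G3,5), (16,G1,6.5), (16,G2,6.5), (17,G1,8), (19,G3,9), (21,G3,10), (24,G2,11), (26,G3,12), (28,G2,13)
Step 2: Sum ranks within each group.
R_1 = 18 (n_1 = 3)
R_2 = 35 (n_2 = 5)
R_3 = 38 (n_3 = 5)
Step 3: H = 12/(N(N+1)) * sum(R_i^2/n_i) - 3(N+1)
     = 12/(13*14) * (18^2/3 + 35^2/5 + 38^2/5) - 3*14
     = 0.065934 * 641.8 - 42
     = 0.316484.
Step 4: Ties present; correction factor C = 1 - 12/(13^3 - 13) = 0.994505. Corrected H = 0.316484 / 0.994505 = 0.318232.
Step 5: Under H0, H ~ chi^2(2); p-value = 0.852897.
Step 6: alpha = 0.05. fail to reject H0.

H = 0.3182, df = 2, p = 0.852897, fail to reject H0.


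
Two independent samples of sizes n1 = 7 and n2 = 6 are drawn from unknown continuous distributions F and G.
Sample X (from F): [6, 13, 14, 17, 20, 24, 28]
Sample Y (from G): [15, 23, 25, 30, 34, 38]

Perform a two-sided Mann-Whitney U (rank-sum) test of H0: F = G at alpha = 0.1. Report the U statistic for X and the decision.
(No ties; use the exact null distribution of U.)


Step 1: Combine and sort all 13 observations; assign midranks.
sorted (value, group): (6,X), (13,X), (14,X), (15,Y), (17,X), (20,X), (23,Y), (24,X), (25,Y), (28,X), (30,Y), (34,Y), (38,Y)
ranks: 6->1, 13->2, 14->3, 15->4, 17->5, 20->6, 23->7, 24->8, 25->9, 28->10, 30->11, 34->12, 38->13
Step 2: Rank sum for X: R1 = 1 + 2 + 3 + 5 + 6 + 8 + 10 = 35.
Step 3: U_X = R1 - n1(n1+1)/2 = 35 - 7*8/2 = 35 - 28 = 7.
       U_Y = n1*n2 - U_X = 42 - 7 = 35.
Step 4: No ties, so the exact null distribution of U (based on enumerating the C(13,7) = 1716 equally likely rank assignments) gives the two-sided p-value.
Step 5: p-value = 0.051282; compare to alpha = 0.1. reject H0.

U_X = 7, p = 0.051282, reject H0 at alpha = 0.1.


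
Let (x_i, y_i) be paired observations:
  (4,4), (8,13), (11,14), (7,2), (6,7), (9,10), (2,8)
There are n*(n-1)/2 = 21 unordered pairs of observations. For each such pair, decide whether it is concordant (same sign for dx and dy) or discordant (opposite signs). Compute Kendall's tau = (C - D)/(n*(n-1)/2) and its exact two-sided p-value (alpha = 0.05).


Step 1: Enumerate the 21 unordered pairs (i,j) with i<j and classify each by sign(x_j-x_i) * sign(y_j-y_i).
  (1,2):dx=+4,dy=+9->C; (1,3):dx=+7,dy=+10->C; (1,4):dx=+3,dy=-2->D; (1,5):dx=+2,dy=+3->C
  (1,6):dx=+5,dy=+6->C; (1,7):dx=-2,dy=+4->D; (2,3):dx=+3,dy=+1->C; (2,4):dx=-1,dy=-11->C
  (2,5):dx=-2,dy=-6->C; (2,6):dx=+1,dy=-3->D; (2,7):dx=-6,dy=-5->C; (3,4):dx=-4,dy=-12->C
  (3,5):dx=-5,dy=-7->C; (3,6):dx=-2,dy=-4->C; (3,7):dx=-9,dy=-6->C; (4,5):dx=-1,dy=+5->D
  (4,6):dx=+2,dy=+8->C; (4,7):dx=-5,dy=+6->D; (5,6):dx=+3,dy=+3->C; (5,7):dx=-4,dy=+1->D
  (6,7):dx=-7,dy=-2->C
Step 2: C = 15, D = 6, total pairs = 21.
Step 3: tau = (C - D)/(n(n-1)/2) = (15 - 6)/21 = 0.428571.
Step 4: Exact two-sided p-value (enumerate n! = 5040 permutations of y under H0): p = 0.238889.
Step 5: alpha = 0.05. fail to reject H0.

tau_b = 0.4286 (C=15, D=6), p = 0.238889, fail to reject H0.
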